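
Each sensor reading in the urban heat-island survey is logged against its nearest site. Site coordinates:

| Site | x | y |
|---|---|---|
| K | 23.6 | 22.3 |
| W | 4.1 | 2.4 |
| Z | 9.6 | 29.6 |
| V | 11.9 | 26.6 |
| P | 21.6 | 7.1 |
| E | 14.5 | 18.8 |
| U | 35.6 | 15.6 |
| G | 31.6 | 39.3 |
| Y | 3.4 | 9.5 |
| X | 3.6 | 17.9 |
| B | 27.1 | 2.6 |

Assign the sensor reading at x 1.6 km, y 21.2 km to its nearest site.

X

Squared distances to each site:
K: 485.210; W: 359.690; Z: 134.560; V: 135.250; P: 598.810; E: 172.170; U: 1187.360; G: 1227.610; Y: 140.130; X: 14.890; B: 996.210.
Minimum at X.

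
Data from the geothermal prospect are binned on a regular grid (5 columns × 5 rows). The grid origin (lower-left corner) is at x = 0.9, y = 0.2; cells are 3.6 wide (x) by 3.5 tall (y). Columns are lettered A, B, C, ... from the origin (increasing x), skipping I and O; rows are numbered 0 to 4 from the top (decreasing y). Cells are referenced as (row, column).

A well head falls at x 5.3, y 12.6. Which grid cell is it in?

(1, B)

Column index: ⌊(5.3 − 0.9) / 3.6⌋ = ⌊1.222⌋ = 1 → column B
Row offset from origin: ⌊(12.6 − 0.2) / 3.5⌋ = ⌊3.543⌋ = 3 → row 1 (counted from top)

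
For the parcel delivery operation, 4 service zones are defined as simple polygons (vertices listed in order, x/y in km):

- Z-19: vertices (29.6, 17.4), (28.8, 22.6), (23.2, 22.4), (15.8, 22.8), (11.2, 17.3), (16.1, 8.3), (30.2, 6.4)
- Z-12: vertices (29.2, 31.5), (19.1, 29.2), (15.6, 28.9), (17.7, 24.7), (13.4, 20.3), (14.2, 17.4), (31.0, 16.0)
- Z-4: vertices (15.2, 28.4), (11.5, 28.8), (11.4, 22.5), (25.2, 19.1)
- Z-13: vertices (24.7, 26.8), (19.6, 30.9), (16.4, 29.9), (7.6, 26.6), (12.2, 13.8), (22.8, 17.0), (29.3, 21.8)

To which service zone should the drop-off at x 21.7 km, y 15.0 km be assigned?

Cast a ray rightward from (21.7, 15.0). For each polygon, the edges (by vertex number in listed order) whose endpoints lie on opposite sides of y = 15.0, where each meets that height, and whether that is right or left of the point:
Z-19: 5–6 at x≈12.45 (left), 7–1 at x≈29.73 (right) → 1 crossing.
Z-12: no edge straddles that height → 0 crossings.
Z-4: no edge straddles that height → 0 crossings.
Z-13: 4–5 at x≈11.77 (left), 5–6 at x≈16.17 (left) → 0 crossings.
Only Z-19 has an odd count, so the point is inside Z-19.

Z-19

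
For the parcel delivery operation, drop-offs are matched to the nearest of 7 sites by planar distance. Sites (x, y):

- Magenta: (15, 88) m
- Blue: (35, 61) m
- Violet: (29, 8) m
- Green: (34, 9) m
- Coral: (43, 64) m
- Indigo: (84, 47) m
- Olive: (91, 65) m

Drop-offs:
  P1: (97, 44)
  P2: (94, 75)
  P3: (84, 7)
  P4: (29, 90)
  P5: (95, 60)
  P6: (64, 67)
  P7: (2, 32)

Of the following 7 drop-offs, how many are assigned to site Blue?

0

P1 → Indigo
P2 → Olive
P3 → Indigo
P4 → Magenta
P5 → Olive
P6 → Coral
P7 → Violet
0 of the 7 go to Blue.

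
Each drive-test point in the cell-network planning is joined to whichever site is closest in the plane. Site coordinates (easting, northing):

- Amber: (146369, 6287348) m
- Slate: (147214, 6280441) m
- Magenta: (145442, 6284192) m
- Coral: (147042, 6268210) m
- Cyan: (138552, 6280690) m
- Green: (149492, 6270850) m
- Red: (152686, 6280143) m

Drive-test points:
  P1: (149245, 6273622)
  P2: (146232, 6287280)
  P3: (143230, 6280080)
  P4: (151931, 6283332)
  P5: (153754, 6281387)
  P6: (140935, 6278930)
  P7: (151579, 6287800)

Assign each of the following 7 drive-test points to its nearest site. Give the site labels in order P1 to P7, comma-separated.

P1 → Green (d²=7744993.00)
P2 → Amber (d²=23393.00)
P3 → Slate (d²=16002577.00)
P4 → Red (d²=10739746.00)
P5 → Red (d²=2688160.00)
P6 → Cyan (d²=8776289.00)
P7 → Amber (d²=27348404.00)

Green, Amber, Slate, Red, Red, Cyan, Amber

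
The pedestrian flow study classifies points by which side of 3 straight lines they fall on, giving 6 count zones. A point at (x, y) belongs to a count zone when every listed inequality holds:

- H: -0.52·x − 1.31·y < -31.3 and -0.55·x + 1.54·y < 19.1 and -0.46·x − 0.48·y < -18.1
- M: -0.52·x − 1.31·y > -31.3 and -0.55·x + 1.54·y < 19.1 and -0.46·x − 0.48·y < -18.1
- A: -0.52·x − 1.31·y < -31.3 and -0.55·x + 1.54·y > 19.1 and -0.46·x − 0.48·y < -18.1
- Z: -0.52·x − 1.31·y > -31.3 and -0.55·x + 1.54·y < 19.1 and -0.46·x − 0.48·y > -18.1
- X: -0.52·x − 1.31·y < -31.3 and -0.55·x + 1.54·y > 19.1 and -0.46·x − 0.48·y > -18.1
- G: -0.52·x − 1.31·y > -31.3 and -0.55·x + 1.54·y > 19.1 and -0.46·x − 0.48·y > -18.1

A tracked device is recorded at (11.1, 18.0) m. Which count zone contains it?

G

-0.52·11.1 − 1.31·18.0 = -29.352, which is > -31.3
-0.55·11.1 + 1.54·18.0 = 21.615, which is > 19.1
-0.46·11.1 − 0.48·18.0 = -13.746, which is > -18.1
This sign pattern matches G.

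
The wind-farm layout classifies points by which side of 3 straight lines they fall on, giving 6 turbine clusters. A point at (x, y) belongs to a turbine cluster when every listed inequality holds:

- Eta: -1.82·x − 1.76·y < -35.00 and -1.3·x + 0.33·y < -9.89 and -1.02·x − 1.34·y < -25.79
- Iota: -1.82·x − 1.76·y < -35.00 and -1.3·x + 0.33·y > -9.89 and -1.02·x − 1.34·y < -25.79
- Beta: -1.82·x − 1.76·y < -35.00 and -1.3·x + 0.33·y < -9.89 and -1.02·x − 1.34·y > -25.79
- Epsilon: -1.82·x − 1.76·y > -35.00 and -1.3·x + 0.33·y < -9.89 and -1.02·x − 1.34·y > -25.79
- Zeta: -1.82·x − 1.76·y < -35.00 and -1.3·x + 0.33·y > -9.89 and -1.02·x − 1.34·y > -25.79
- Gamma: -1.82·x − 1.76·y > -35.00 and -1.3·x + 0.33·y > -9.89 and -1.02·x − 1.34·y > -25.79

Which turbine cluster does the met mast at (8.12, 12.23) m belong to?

Zeta

-1.82·8.12 − 1.76·12.23 = -36.303, which is < -35.00
-1.3·8.12 + 0.33·12.23 = -6.520, which is > -9.89
-1.02·8.12 − 1.34·12.23 = -24.671, which is > -25.79
This sign pattern matches Zeta.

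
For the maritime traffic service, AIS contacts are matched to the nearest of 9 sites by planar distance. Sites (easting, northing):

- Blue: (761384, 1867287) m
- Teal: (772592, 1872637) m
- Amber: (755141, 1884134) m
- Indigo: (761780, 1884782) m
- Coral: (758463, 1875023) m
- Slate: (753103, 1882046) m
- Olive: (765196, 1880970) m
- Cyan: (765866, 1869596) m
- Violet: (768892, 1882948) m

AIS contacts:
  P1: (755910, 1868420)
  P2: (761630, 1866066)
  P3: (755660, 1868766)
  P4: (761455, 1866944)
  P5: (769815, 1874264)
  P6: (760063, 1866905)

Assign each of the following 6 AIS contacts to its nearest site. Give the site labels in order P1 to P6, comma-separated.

Blue, Blue, Blue, Blue, Teal, Blue

P1 → Blue (d²=31248365.00)
P2 → Blue (d²=1551357.00)
P3 → Blue (d²=34951617.00)
P4 → Blue (d²=122690.00)
P5 → Teal (d²=10358858.00)
P6 → Blue (d²=1890965.00)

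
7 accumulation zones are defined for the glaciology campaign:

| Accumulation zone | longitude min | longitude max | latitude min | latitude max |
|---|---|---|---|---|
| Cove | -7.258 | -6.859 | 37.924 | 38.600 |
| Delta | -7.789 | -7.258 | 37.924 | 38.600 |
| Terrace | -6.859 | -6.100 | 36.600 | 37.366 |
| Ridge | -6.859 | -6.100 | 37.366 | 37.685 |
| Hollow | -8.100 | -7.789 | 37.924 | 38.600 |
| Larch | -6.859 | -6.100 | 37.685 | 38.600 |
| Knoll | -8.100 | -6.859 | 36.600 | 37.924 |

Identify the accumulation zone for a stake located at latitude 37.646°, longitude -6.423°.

The point has longitude = -6.423 and latitude = 37.646.
Only Ridge satisfies -6.859 ≤ longitude ≤ -6.100 and 37.366 ≤ latitude ≤ 37.685.

Ridge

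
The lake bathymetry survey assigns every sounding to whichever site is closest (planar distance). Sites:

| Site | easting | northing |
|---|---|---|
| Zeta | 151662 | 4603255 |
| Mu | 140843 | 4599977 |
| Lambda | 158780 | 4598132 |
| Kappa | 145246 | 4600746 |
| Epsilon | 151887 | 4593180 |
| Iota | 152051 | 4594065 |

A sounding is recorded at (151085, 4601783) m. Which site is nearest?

Squared distances to each site:
Zeta: 2499713.000; Mu: 108160200.000; Lambda: 72542826.000; Kappa: 35169290.000; Epsilon: 74654813.000; Iota: 60500680.000.
Minimum at Zeta.

Zeta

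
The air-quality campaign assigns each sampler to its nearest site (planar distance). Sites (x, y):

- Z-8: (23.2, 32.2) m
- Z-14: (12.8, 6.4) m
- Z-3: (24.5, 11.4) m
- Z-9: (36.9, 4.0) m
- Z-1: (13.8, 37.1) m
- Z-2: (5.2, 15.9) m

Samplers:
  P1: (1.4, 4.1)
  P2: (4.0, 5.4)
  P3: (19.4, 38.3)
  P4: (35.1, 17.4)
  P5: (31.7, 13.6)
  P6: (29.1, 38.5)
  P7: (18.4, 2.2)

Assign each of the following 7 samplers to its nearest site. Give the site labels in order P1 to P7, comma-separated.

Z-14, Z-14, Z-1, Z-3, Z-3, Z-8, Z-14

P1 → Z-14 (d²=135.25)
P2 → Z-14 (d²=78.44)
P3 → Z-1 (d²=32.80)
P4 → Z-3 (d²=148.36)
P5 → Z-3 (d²=56.68)
P6 → Z-8 (d²=74.50)
P7 → Z-14 (d²=49.00)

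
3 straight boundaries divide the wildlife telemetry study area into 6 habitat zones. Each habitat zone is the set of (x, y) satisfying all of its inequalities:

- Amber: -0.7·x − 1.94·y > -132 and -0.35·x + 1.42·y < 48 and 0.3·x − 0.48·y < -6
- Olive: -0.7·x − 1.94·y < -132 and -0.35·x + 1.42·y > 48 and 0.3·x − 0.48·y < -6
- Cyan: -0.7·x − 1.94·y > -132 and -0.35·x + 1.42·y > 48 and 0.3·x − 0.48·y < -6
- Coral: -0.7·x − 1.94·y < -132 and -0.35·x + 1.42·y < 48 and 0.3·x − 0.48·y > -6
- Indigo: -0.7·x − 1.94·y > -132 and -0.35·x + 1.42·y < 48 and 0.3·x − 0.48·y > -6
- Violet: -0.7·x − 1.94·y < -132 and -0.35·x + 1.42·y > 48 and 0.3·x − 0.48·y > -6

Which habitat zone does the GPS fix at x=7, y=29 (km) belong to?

Amber

-0.7·7 − 1.94·29 = -61.160, which is > -132
-0.35·7 + 1.42·29 = 38.730, which is < 48
0.3·7 − 0.48·29 = -11.820, which is < -6
This sign pattern matches Amber.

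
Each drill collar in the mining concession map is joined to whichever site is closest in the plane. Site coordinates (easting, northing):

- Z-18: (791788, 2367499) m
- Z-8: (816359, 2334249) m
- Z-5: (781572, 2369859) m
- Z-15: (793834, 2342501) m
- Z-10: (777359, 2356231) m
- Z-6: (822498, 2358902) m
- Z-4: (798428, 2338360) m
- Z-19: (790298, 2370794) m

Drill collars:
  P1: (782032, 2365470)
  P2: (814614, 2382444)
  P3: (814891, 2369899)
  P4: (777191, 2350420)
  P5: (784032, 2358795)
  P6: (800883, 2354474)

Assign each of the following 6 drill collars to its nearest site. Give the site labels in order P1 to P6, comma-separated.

P1 → Z-5 (d²=19474921.00)
P2 → Z-6 (d²=616383220.00)
P3 → Z-6 (d²=178800458.00)
P4 → Z-10 (d²=33795945.00)
P5 → Z-10 (d²=51103025.00)
P6 → Z-15 (d²=193041130.00)

Z-5, Z-6, Z-6, Z-10, Z-10, Z-15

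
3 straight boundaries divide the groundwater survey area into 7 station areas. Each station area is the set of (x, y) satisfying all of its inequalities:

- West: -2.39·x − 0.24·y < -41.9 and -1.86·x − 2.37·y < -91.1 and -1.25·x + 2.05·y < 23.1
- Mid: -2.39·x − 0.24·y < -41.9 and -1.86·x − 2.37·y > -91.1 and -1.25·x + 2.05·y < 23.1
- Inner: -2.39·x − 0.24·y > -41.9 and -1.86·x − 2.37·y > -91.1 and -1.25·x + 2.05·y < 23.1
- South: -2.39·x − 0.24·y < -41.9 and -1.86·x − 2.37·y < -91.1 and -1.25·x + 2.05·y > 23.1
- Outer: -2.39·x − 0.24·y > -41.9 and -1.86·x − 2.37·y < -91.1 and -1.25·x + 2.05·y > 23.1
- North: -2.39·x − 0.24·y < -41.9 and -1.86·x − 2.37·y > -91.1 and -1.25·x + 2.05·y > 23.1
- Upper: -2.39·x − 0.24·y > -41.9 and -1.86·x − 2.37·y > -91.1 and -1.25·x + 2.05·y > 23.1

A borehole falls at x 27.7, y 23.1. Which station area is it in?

West

-2.39·27.7 − 0.24·23.1 = -71.747, which is < -41.9
-1.86·27.7 − 2.37·23.1 = -106.269, which is < -91.1
-1.25·27.7 + 2.05·23.1 = 12.730, which is < 23.1
This sign pattern matches West.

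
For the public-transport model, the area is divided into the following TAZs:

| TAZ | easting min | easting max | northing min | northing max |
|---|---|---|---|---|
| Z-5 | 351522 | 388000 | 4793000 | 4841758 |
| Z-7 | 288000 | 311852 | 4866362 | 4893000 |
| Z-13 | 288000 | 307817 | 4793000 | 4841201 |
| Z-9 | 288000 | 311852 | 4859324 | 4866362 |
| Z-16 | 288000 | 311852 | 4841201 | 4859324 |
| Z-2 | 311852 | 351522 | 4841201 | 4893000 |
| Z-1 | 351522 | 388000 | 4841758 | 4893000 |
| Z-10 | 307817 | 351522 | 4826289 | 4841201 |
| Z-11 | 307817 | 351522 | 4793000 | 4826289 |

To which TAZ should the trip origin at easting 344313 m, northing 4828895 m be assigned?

The point has easting = 344313 and northing = 4828895.
Only Z-10 satisfies 307817 ≤ easting ≤ 351522 and 4826289 ≤ northing ≤ 4841201.

Z-10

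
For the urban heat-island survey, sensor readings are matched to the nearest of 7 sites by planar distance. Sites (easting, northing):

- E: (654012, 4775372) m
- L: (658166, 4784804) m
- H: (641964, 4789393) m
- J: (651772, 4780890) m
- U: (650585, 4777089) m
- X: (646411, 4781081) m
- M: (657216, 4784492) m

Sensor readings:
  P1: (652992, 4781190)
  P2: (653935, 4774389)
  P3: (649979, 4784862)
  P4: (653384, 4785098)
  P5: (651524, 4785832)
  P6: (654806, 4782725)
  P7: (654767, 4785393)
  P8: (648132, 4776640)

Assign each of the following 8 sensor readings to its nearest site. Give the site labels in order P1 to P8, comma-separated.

P1 → J (d²=1578400.00)
P2 → E (d²=972218.00)
P3 → J (d²=18991633.00)
P4 → M (d²=15051460.00)
P5 → J (d²=24484868.00)
P6 → M (d²=8930389.00)
P7 → M (d²=6809402.00)
P8 → U (d²=6218810.00)

J, E, J, M, J, M, M, U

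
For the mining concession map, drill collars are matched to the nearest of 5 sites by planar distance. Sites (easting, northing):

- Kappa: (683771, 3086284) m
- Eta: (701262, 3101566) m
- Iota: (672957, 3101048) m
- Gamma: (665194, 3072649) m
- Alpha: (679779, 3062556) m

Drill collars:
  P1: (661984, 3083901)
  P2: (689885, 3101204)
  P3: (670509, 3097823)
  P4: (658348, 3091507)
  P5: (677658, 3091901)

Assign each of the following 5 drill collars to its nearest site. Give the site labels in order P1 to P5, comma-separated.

Gamma, Eta, Iota, Iota, Kappa

P1 → Gamma (d²=136911604.00)
P2 → Eta (d²=129567173.00)
P3 → Iota (d²=16393329.00)
P4 → Iota (d²=304453562.00)
P5 → Kappa (d²=68919458.00)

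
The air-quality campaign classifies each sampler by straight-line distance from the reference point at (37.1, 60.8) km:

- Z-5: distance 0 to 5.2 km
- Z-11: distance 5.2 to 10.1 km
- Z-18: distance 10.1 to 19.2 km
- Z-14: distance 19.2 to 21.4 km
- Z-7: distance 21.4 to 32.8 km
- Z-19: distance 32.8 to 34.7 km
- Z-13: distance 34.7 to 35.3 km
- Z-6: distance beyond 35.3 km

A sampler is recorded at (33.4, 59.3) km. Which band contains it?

Z-5

Distance = √((33.4−37.1)² + (59.3−60.8)²) = √(13.690 + 2.250) = 3.992 km.
0 ≤ 3.992 < 5.2 → Z-5.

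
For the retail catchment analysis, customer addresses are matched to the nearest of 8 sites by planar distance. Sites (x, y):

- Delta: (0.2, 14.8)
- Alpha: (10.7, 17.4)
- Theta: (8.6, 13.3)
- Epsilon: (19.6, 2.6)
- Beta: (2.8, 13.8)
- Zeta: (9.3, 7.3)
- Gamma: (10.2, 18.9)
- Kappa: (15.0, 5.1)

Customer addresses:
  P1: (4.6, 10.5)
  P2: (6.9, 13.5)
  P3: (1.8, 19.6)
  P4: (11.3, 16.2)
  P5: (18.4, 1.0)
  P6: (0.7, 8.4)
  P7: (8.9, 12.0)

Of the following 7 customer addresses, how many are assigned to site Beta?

P1 → Beta
P2 → Theta
P3 → Delta
P4 → Alpha
P5 → Epsilon
P6 → Beta
P7 → Theta
2 of the 7 go to Beta.

2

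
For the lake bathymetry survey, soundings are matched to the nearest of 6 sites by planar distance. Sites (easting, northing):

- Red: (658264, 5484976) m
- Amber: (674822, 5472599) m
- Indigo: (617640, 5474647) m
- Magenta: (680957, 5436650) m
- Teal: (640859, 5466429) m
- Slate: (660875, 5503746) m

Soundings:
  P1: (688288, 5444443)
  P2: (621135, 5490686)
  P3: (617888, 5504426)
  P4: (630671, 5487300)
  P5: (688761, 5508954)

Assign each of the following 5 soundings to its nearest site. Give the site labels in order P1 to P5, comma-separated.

P1 → Magenta (d²=114474410.00)
P2 → Indigo (d²=269464546.00)
P3 → Indigo (d²=886850345.00)
P4 → Indigo (d²=329905370.00)
P5 → Slate (d²=804752260.00)

Magenta, Indigo, Indigo, Indigo, Slate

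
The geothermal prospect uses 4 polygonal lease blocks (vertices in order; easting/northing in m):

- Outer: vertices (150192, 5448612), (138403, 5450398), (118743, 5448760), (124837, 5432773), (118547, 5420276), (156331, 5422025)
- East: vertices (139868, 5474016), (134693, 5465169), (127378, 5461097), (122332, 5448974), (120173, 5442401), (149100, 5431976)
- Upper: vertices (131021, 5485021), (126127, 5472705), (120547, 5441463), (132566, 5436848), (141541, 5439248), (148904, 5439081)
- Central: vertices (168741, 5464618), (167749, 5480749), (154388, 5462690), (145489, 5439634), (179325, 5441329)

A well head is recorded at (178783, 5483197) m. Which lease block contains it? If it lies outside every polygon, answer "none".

none

Cast a ray rightward from (178783, 5483197). For each polygon, the edges (by vertex number in listed order) whose endpoints lie on opposite sides of northing = 5483197, where each meets that height, and whether that is right or left of the point:
Outer: no edge straddles that height → 0 crossings.
East: no edge straddles that height → 0 crossings.
Upper: 1–2 at easting≈130296.2 (left), 6–1 at easting≈131731.0 (left) → 0 crossings.
Central: no edge straddles that height → 0 crossings.
All counts are even, so the point lies outside every listed polygon.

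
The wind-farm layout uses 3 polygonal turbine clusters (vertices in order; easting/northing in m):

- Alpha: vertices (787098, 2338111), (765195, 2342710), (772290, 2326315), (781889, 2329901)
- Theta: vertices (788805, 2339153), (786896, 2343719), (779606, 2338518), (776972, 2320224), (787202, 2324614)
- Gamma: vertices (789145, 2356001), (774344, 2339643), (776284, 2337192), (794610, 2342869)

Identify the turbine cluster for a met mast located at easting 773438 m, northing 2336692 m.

Alpha

Cast a ray rightward from (773438, 2336692). For each polygon, the edges (by vertex number in listed order) whose endpoints lie on opposite sides of northing = 2336692, where each meets that height, and whether that is right or left of the point:
Alpha: 2–3 at easting≈767799.3 (left), 4–1 at easting≈786197.7 (right) → 1 crossing.
Theta: 3–4 at easting≈779343.1 (right), 5–1 at easting≈788533.7 (right) → 2 crossings.
Gamma: no edge straddles that height → 0 crossings.
Only Alpha has an odd count, so the point is inside Alpha.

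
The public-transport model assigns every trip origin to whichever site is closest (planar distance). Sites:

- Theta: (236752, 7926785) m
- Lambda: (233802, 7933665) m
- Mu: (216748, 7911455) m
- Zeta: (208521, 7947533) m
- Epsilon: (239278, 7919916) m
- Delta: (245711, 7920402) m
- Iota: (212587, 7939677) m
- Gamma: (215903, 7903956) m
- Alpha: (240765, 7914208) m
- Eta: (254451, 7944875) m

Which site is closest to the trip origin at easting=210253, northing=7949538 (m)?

Squared distances to each site:
Theta: 1219896010.000; Lambda: 806507530.000; Mu: 1492499914.000; Zeta: 7019849.000; Epsilon: 1719913509.000; Delta: 2106176260.000; Iota: 102686877.000; Gamma: 2109641224.000; Alpha: 2179191044.000; Eta: 1975206773.000.
Minimum at Zeta.

Zeta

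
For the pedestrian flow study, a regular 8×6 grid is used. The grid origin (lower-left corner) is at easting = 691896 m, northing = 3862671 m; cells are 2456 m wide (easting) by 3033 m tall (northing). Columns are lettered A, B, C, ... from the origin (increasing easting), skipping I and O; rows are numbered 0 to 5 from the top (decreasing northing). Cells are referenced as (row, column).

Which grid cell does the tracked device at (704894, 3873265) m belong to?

(2, F)

Column index: ⌊(704894 − 691896) / 2456⌋ = ⌊5.292⌋ = 5 → column F
Row offset from origin: ⌊(3873265 − 3862671) / 3033⌋ = ⌊3.493⌋ = 3 → row 2 (counted from top)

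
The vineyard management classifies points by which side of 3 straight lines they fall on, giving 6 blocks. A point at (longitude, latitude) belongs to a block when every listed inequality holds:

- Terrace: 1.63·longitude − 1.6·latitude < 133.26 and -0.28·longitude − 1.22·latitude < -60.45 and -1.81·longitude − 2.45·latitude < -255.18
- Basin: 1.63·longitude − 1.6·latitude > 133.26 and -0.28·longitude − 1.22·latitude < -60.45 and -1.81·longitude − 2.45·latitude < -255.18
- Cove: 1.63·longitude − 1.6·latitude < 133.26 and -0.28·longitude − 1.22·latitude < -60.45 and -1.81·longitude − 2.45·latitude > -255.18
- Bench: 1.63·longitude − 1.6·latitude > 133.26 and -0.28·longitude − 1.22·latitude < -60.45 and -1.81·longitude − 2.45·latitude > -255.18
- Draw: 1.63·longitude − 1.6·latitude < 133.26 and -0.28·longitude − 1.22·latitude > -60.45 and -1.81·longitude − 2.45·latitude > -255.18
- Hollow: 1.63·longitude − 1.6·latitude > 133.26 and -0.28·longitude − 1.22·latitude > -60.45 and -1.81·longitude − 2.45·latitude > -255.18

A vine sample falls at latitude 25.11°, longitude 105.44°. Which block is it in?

1.63·105.44 − 1.6·25.11 = 131.691, which is < 133.26
-0.28·105.44 − 1.22·25.11 = -60.157, which is > -60.45
-1.81·105.44 − 2.45·25.11 = -252.366, which is > -255.18
This sign pattern matches Draw.

Draw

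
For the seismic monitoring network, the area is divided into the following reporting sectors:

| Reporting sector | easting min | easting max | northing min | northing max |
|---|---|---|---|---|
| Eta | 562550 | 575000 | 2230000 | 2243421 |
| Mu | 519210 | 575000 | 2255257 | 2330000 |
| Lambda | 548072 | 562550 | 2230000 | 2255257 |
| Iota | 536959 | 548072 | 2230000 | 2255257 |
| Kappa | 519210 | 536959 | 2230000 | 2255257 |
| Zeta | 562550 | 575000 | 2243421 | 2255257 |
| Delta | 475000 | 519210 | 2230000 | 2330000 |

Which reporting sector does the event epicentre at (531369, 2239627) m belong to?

Kappa

The point has easting = 531369 and northing = 2239627.
Only Kappa satisfies 519210 ≤ easting ≤ 536959 and 2230000 ≤ northing ≤ 2255257.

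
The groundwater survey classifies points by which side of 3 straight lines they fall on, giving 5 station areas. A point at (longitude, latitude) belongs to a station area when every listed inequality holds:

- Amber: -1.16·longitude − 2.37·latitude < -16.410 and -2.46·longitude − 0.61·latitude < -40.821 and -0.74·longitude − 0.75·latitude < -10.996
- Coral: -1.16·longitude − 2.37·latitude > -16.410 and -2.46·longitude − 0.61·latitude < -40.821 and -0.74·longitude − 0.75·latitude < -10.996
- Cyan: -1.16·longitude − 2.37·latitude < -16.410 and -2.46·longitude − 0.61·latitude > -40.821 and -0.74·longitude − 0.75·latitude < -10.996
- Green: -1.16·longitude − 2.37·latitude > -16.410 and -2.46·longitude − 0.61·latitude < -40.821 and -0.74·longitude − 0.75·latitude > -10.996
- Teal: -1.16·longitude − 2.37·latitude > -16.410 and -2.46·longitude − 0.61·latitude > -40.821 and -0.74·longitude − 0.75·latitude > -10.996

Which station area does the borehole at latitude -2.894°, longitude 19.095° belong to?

Coral

-1.16·19.095 − 2.37·-2.894 = -15.291, which is > -16.410
-2.46·19.095 − 0.61·-2.894 = -45.208, which is < -40.821
-0.74·19.095 − 0.75·-2.894 = -11.960, which is < -10.996
This sign pattern matches Coral.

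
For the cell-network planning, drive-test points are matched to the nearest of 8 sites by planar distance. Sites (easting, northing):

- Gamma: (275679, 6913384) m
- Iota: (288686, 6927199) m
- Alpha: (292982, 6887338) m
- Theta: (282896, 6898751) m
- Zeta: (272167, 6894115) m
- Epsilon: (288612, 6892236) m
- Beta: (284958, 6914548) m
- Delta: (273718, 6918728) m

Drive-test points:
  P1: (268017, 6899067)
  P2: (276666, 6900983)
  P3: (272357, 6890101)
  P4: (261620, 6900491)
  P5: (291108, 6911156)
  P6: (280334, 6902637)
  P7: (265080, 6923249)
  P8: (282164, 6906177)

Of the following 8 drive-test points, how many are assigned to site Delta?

1

P1 → Zeta
P2 → Theta
P3 → Zeta
P4 → Zeta
P5 → Beta
P6 → Theta
P7 → Delta
P8 → Theta
1 of the 8 goes to Delta.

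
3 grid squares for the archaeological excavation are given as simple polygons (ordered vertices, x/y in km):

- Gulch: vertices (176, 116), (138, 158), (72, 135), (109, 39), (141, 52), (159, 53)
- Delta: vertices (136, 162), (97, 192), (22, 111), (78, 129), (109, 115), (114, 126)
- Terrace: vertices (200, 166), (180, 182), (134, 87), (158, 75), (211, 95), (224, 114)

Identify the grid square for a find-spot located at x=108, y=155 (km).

Delta

Cast a ray rightward from (108, 155). For each polygon, the edges (by vertex number in listed order) whose endpoints lie on opposite sides of y = 155, where each meets that height, and whether that is right or left of the point:
Gulch: 1–2 at x≈140.7 (right), 2–3 at x≈129.4 (right) → 2 crossings.
Delta: 2–3 at x≈62.7 (left), 6–1 at x≈131.7 (right) → 1 crossing.
Terrace: 2–3 at x≈166.9 (right), 6–1 at x≈205.1 (right) → 2 crossings.
Only Delta has an odd count, so the point is inside Delta.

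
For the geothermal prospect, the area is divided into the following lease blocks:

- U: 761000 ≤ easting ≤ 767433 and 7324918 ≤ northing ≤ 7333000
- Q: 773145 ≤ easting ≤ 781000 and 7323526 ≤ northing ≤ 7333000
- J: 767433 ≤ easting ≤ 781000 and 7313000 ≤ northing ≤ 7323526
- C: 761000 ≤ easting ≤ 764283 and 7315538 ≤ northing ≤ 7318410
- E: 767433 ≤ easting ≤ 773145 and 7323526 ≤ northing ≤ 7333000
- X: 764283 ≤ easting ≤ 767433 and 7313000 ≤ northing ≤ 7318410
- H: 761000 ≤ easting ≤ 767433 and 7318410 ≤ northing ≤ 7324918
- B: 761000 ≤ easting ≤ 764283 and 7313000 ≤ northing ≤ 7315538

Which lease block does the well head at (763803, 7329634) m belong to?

The point has easting = 763803 and northing = 7329634.
Only U satisfies 761000 ≤ easting ≤ 767433 and 7324918 ≤ northing ≤ 7333000.

U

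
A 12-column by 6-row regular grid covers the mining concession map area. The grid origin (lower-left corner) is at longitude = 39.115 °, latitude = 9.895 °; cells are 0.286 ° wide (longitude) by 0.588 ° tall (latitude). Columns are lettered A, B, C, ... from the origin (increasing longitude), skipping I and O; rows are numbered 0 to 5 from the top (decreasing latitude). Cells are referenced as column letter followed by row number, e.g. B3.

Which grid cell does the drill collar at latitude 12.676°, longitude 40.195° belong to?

Column index: ⌊(40.195 − 39.115) / 0.286⌋ = ⌊3.776⌋ = 3 → column D
Row offset from origin: ⌊(12.676 − 9.895) / 0.588⌋ = ⌊4.730⌋ = 4 → row 1 (counted from top)

D1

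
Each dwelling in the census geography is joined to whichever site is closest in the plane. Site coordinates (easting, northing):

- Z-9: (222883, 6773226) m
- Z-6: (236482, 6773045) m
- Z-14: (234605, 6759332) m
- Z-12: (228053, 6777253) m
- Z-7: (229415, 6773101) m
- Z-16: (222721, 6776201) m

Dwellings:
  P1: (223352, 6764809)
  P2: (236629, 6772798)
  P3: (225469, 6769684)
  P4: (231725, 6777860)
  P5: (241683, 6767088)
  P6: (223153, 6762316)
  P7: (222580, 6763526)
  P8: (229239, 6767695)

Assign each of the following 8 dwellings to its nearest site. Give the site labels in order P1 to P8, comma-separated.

Z-9, Z-6, Z-9, Z-12, Z-6, Z-9, Z-9, Z-7

P1 → Z-9 (d²=71065850.00)
P2 → Z-6 (d²=82618.00)
P3 → Z-9 (d²=19233160.00)
P4 → Z-12 (d²=13852033.00)
P5 → Z-6 (d²=62536250.00)
P6 → Z-9 (d²=119101000.00)
P7 → Z-9 (d²=94181809.00)
P8 → Z-7 (d²=29255812.00)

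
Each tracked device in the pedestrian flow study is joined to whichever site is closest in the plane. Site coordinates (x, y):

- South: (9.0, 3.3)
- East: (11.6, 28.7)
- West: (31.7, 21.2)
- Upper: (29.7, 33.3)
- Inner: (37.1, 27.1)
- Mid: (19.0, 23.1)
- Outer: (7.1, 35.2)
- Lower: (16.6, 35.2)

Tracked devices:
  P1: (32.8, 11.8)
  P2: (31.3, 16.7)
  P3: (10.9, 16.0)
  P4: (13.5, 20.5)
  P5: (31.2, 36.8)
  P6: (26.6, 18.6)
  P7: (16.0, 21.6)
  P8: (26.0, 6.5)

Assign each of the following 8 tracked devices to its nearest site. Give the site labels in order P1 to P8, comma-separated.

P1 → West (d²=89.57)
P2 → West (d²=20.41)
P3 → Mid (d²=116.02)
P4 → Mid (d²=37.01)
P5 → Upper (d²=14.50)
P6 → West (d²=32.77)
P7 → Mid (d²=11.25)
P8 → West (d²=248.58)

West, West, Mid, Mid, Upper, West, Mid, West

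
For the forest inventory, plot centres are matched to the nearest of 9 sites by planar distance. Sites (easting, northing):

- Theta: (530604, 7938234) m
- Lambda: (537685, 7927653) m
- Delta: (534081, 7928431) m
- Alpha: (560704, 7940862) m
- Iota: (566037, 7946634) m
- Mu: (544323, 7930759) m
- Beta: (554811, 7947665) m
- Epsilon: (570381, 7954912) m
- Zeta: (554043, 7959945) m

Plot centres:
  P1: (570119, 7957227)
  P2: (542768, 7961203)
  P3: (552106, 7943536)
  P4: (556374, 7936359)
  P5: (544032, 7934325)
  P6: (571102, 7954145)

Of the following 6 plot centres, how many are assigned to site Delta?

P1 → Epsilon
P2 → Zeta
P3 → Beta
P4 → Alpha
P5 → Mu
P6 → Epsilon
0 of the 6 go to Delta.

0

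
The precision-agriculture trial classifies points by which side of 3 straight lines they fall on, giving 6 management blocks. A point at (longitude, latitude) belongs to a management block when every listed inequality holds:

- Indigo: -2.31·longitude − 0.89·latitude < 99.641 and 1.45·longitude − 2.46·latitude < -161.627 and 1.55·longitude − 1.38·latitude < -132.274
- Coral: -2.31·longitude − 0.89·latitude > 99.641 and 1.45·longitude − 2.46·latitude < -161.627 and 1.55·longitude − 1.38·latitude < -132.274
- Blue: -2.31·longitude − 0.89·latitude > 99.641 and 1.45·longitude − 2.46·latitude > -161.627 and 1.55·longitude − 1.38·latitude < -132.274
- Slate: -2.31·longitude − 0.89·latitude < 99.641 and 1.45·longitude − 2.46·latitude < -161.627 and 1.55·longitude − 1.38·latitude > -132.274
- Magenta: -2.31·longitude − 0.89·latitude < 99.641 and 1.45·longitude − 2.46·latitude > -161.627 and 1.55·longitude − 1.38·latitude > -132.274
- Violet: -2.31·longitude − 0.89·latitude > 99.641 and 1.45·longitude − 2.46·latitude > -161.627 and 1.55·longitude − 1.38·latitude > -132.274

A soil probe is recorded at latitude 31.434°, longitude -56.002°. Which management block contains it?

-2.31·-56.002 − 0.89·31.434 = 101.388, which is > 99.641
1.45·-56.002 − 2.46·31.434 = -158.531, which is > -161.627
1.55·-56.002 − 1.38·31.434 = -130.182, which is > -132.274
This sign pattern matches Violet.

Violet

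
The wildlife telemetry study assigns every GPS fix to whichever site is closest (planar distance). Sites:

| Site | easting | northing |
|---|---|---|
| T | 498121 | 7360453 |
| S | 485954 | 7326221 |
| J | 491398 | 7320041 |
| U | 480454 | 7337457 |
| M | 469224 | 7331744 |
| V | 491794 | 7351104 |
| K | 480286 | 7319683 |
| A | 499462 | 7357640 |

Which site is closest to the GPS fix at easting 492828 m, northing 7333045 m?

S

Squared distances to each site:
T: 779214313.000; S: 93818852.000; J: 171148916.000; U: 172581620.000; M: 558841417.000; V: 327196637.000; K: 335844808.000; A: 648923981.000.
Minimum at S.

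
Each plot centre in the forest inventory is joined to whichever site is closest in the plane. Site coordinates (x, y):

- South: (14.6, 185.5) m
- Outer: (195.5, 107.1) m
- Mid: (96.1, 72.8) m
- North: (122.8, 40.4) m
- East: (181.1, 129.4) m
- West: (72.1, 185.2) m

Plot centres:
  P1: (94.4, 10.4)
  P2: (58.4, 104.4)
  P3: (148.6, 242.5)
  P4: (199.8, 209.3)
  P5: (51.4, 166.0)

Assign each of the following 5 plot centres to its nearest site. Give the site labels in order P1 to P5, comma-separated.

North, Mid, West, East, West

P1 → North (d²=1706.56)
P2 → Mid (d²=2419.85)
P3 → West (d²=9135.54)
P4 → East (d²=6733.70)
P5 → West (d²=797.13)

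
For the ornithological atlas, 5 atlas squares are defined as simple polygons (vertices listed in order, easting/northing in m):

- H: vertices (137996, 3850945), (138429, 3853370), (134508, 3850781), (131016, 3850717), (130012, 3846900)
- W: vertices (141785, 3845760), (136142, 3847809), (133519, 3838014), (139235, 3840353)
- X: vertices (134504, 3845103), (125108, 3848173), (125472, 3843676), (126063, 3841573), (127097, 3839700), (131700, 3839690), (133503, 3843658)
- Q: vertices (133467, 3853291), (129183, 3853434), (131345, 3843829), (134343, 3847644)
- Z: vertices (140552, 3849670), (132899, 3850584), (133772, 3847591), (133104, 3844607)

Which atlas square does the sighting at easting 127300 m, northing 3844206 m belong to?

Cast a ray rightward from (127300, 3844206). For each polygon, the edges (by vertex number in listed order) whose endpoints lie on opposite sides of northing = 3844206, where each meets that height, and whether that is right or left of the point:
H: no edge straddles that height → 0 crossings.
W: 2–3 at easting≈135177.2 (right), 4–1 at easting≈141052.1 (right) → 2 crossings.
X: 2–3 at easting≈125429.1 (left), 7–1 at easting≈133882.6 (right) → 1 crossing.
Q: 2–3 at easting≈131260.1 (right), 3–4 at easting≈131641.3 (right) → 2 crossings.
Z: no edge straddles that height → 0 crossings.
Only X has an odd count, so the point is inside X.

X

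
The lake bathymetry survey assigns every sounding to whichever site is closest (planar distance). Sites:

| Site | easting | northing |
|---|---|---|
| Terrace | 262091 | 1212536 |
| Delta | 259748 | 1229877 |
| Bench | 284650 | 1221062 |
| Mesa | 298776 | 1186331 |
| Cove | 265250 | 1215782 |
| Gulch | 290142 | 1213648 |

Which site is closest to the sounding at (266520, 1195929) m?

Terrace

Squared distances to each site:
Terrace: 295408490.000; Delta: 1198326688.000; Bench: 960364589.000; Mesa: 1132571140.000; Cove: 395754509.000; Gulch: 871961845.000.
Minimum at Terrace.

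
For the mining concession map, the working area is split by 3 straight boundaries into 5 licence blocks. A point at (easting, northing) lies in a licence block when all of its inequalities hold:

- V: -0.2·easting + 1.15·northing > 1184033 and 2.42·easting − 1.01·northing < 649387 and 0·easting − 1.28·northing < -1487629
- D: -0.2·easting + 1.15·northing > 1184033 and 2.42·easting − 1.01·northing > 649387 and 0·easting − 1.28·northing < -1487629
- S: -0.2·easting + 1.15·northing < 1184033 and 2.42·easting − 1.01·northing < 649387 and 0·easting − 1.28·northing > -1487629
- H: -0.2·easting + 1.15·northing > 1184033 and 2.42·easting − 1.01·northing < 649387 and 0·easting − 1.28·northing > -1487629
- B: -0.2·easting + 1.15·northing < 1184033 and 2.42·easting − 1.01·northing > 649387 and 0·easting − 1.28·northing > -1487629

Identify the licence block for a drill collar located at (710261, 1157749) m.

H

-0.2·710261 + 1.15·1157749 = 1189359.150, which is > 1184033
2.42·710261 − 1.01·1157749 = 549505.130, which is < 649387
0·710261 − 1.28·1157749 = -1481918.720, which is > -1487629
This sign pattern matches H.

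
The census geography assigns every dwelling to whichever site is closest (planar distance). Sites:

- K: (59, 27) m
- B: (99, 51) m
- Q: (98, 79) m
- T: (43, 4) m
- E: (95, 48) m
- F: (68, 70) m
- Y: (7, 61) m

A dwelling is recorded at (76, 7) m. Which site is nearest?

K

Squared distances to each site:
K: 689.000; B: 2465.000; Q: 5668.000; T: 1098.000; E: 2042.000; F: 4033.000; Y: 7677.000.
Minimum at K.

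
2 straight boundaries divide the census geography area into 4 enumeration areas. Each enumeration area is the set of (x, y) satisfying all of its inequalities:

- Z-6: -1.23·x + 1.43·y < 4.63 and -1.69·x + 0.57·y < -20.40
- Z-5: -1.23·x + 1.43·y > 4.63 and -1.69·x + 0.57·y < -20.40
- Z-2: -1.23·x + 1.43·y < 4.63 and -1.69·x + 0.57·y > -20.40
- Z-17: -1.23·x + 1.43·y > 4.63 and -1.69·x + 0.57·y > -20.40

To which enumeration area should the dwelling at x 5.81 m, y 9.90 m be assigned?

Z-17

-1.23·5.81 + 1.43·9.90 = 7.011, which is > 4.63
-1.69·5.81 + 0.57·9.90 = -4.176, which is > -20.40
This sign pattern matches Z-17.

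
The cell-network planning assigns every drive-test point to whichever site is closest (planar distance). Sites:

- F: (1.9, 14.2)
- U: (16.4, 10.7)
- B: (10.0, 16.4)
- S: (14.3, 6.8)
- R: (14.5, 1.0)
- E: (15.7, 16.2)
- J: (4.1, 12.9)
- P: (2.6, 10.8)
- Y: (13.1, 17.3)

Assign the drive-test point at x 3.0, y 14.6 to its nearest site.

Squared distances to each site:
F: 1.370; U: 194.770; B: 52.240; S: 188.530; R: 317.210; E: 163.850; J: 4.100; P: 14.600; Y: 109.300.
Minimum at F.

F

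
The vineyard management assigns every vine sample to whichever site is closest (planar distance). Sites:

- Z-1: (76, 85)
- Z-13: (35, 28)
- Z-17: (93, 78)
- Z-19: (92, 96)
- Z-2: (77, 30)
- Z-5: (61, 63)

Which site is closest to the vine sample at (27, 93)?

Z-5

Squared distances to each site:
Z-1: 2465.000; Z-13: 4289.000; Z-17: 4581.000; Z-19: 4234.000; Z-2: 6469.000; Z-5: 2056.000.
Minimum at Z-5.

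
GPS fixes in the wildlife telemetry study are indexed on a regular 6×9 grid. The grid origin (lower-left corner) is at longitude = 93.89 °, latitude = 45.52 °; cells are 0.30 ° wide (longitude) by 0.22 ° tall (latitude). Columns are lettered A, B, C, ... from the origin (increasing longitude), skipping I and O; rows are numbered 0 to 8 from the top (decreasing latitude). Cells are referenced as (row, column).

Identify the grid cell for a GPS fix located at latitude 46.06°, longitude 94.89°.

(6, D)

Column index: ⌊(94.89 − 93.89) / 0.30⌋ = ⌊3.333⌋ = 3 → column D
Row offset from origin: ⌊(46.06 − 45.52) / 0.22⌋ = ⌊2.455⌋ = 2 → row 6 (counted from top)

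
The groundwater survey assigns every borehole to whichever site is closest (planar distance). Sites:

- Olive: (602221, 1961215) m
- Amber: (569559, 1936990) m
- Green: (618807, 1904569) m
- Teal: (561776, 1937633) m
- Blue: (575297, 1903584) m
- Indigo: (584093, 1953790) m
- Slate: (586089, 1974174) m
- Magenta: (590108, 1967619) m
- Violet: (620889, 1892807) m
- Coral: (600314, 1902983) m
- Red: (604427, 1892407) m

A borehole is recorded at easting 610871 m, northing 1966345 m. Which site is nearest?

Squared distances to each site:
Olive: 101139400.000; Amber: 2568397369.000; Green: 3879254272.000; Teal: 3234697969.000; Blue: 5204452597.000; Indigo: 874689309.000; Slate: 675440765.000; Magenta: 432725245.000; Violet: 5508197768.000; Coral: 4126193293.000; Red: 5508352980.000.
Minimum at Olive.

Olive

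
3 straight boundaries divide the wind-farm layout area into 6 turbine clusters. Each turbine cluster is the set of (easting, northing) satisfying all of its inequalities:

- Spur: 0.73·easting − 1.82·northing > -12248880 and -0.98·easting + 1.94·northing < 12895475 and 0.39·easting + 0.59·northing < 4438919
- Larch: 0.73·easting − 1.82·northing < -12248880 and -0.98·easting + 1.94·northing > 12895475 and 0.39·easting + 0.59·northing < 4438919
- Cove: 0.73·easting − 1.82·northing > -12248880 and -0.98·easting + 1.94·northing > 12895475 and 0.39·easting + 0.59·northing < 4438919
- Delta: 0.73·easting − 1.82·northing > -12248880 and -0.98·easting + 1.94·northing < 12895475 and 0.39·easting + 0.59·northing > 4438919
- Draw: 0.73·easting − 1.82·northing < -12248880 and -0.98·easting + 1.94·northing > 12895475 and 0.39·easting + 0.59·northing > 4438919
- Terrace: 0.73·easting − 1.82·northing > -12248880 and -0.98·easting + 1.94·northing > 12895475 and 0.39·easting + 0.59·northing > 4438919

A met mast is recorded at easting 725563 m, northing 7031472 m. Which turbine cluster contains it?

Larch

0.73·725563 − 1.82·7031472 = -12267618.050, which is < -12248880
-0.98·725563 + 1.94·7031472 = 12930003.940, which is > 12895475
0.39·725563 + 0.59·7031472 = 4431538.050, which is < 4438919
This sign pattern matches Larch.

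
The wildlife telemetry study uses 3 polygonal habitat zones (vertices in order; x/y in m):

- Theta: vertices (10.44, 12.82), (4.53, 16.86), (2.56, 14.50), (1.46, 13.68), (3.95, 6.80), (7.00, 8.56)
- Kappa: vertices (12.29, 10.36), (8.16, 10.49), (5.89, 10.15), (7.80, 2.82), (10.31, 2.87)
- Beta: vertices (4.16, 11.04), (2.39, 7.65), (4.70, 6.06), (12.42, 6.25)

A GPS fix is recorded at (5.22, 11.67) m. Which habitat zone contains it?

Theta

Cast a ray rightward from (5.22, 11.67). For each polygon, the edges (by vertex number in listed order) whose endpoints lie on opposite sides of y = 11.67, where each meets that height, and whether that is right or left of the point:
Theta: 4–5 at x≈2.187 (left), 6–1 at x≈9.511 (right) → 1 crossing.
Kappa: no edge straddles that height → 0 crossings.
Beta: no edge straddles that height → 0 crossings.
Only Theta has an odd count, so the point is inside Theta.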